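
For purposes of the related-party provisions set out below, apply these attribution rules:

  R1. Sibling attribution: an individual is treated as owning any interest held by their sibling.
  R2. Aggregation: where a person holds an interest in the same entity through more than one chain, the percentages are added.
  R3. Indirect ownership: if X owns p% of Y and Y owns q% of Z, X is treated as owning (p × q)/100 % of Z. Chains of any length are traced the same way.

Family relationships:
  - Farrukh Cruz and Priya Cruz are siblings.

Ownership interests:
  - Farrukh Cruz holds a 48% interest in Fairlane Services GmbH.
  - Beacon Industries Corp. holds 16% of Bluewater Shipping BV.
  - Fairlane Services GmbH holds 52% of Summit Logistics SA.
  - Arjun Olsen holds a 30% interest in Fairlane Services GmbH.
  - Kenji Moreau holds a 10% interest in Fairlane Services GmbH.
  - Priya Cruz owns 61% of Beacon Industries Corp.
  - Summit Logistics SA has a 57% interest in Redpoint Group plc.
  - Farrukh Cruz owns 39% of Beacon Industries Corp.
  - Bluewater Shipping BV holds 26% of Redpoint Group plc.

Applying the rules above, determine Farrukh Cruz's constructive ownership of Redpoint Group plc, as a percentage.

By sibling attribution (R1), Farrukh Cruz is treated as also owning Priya Cruz's interest in Beacon Industries Corp, giving 39% + 61% = 100%.
Chain via Beacon Industries Corp. → Bluewater Shipping BV (R3): 100% × 16% × 26% = 4.16% of Redpoint Group plc.
Chain via Fairlane Services GmbH → Summit Logistics SA (R3): 48% × 52% × 57% = 14.2272% of Redpoint Group plc.
Aggregating (R2): 4.16% + 14.2272% = 18.3872%.

18.3872%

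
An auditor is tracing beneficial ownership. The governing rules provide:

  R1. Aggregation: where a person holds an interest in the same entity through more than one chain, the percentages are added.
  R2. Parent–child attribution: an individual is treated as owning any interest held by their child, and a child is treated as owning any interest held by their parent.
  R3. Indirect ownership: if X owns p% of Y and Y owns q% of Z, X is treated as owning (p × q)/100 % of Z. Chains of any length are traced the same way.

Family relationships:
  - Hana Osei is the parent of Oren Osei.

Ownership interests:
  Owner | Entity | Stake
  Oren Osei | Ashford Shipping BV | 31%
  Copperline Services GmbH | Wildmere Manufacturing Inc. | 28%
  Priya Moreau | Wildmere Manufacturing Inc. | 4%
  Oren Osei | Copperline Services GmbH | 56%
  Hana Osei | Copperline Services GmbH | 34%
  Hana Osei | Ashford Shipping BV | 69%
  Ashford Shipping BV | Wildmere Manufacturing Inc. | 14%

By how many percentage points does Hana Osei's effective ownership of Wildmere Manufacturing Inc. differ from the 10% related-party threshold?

29.2

By parent–child attribution (R2), Hana Osei is treated as also owning Oren Osei's interest in Ashford Shipping BV, giving 69% + 31% = 100%.
By parent–child attribution (R2), Hana Osei is treated as also owning Oren Osei's interest in Copperline Services GmbH, giving 34% + 56% = 90%.
Chain via Ashford Shipping BV (R3): 100% × 14% = 14% of Wildmere Manufacturing Inc.
Chain via Copperline Services GmbH (R3): 90% × 28% = 25.2% of Wildmere Manufacturing Inc.
Aggregating (R1): 14% + 25.2% = 39.2%.
39.2% exceeds the 10% threshold by 29.2 percentage points.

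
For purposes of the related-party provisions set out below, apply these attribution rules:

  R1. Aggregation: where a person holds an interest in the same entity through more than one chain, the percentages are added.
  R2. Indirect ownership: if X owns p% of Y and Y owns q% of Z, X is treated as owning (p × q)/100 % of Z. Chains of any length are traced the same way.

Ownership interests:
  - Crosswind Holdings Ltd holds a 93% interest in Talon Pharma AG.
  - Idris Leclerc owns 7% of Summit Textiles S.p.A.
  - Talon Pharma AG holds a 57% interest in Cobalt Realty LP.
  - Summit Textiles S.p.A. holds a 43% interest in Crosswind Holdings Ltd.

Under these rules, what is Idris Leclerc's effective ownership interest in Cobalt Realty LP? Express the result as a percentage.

Chain via Summit Textiles S.p.A. → Crosswind Holdings Ltd → Talon Pharma AG (R2): 7% × 43% × 93% × 57% = 1.595601% of Cobalt Realty LP.

1.595601%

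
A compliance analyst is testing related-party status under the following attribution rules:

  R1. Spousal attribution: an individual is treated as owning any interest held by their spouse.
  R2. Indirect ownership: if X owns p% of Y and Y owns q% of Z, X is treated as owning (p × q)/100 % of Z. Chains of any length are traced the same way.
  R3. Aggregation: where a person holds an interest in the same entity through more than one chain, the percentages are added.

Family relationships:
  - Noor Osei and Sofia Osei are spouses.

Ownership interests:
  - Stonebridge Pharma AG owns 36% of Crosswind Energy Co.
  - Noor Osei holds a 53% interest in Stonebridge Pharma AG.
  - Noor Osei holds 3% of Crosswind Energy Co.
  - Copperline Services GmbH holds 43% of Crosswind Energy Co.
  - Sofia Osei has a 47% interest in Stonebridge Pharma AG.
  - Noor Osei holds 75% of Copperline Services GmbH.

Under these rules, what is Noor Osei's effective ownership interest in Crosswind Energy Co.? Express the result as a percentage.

By spousal attribution (R1), Noor Osei is treated as also owning Sofia Osei's interest in Stonebridge Pharma AG, giving 53% + 47% = 100%.
Chain via Stonebridge Pharma AG (R2): 100% × 36% = 36% of Crosswind Energy Co.
Chain via Copperline Services GmbH (R2): 75% × 43% = 32.25% of Crosswind Energy Co.
Direct interest in Crosswind Energy Co: 3%.
Aggregating (R3): 36% + 32.25% + 3% = 71.25%.

71.25%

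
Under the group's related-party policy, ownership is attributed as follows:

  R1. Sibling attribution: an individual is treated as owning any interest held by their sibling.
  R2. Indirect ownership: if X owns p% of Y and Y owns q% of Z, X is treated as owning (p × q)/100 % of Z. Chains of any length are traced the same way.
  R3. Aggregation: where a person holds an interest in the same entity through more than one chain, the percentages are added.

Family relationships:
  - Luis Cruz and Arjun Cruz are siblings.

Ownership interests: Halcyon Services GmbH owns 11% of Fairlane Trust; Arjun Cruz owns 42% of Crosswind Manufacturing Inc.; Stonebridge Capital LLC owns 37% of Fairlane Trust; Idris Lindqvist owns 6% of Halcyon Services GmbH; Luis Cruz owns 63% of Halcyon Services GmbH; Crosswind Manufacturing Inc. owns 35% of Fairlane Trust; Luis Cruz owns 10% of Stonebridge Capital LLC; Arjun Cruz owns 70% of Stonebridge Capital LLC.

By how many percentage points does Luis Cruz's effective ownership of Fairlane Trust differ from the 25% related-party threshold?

By sibling attribution (R1), Luis Cruz is treated as also owning Arjun Cruz's interest in Stonebridge Capital LLC, giving 10% + 70% = 80%.
By sibling attribution (R1), Luis Cruz is treated as owning Arjun Cruz's 42% interest in Crosswind Manufacturing Inc.
Chain via Stonebridge Capital LLC (R2): 80% × 37% = 29.6% of Fairlane Trust.
Chain via Halcyon Services GmbH (R2): 63% × 11% = 6.93% of Fairlane Trust.
Chain via Crosswind Manufacturing Inc. (R2): 42% × 35% = 14.7% of Fairlane Trust.
Aggregating (R3): 29.6% + 6.93% + 14.7% = 51.23%.
51.23% exceeds the 25% threshold by 26.23 percentage points.

26.23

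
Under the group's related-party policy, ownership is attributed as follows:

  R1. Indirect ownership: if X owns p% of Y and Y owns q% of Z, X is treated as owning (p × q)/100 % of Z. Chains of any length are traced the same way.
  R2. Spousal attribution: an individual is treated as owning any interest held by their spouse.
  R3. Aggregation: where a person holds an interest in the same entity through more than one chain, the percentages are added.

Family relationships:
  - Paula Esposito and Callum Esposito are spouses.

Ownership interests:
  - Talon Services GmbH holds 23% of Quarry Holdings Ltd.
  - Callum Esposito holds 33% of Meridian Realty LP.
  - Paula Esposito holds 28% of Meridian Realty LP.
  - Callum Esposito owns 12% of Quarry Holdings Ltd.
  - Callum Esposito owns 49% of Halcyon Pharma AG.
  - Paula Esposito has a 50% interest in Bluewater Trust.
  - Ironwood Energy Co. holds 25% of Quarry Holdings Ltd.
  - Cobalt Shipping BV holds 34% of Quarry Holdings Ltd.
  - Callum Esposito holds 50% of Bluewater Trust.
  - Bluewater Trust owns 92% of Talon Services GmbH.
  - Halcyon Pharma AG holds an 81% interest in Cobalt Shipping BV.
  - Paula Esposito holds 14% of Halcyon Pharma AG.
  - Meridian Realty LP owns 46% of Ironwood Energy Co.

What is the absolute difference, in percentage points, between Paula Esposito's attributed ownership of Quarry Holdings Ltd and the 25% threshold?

By spousal attribution (R2), Paula Esposito is treated as also owning Callum Esposito's interest in Meridian Realty LP, giving 28% + 33% = 61%.
By spousal attribution (R2), Paula Esposito is treated as also owning Callum Esposito's interest in Bluewater Trust, giving 50% + 50% = 100%.
By spousal attribution (R2), Paula Esposito is treated as also owning Callum Esposito's interest in Halcyon Pharma AG, giving 14% + 49% = 63%.
By spousal attribution (R2), Paula Esposito is treated as owning Callum Esposito's 12% interest in Quarry Holdings Ltd.
Chain via Meridian Realty LP → Ironwood Energy Co. (R1): 61% × 46% × 25% = 7.015% of Quarry Holdings Ltd.
Chain via Bluewater Trust → Talon Services GmbH (R1): 100% × 92% × 23% = 21.16% of Quarry Holdings Ltd.
Chain via Halcyon Pharma AG → Cobalt Shipping BV (R1): 63% × 81% × 34% = 17.3502% of Quarry Holdings Ltd.
Direct interest in Quarry Holdings Ltd: 12%.
Aggregating (R3): 7.015% + 21.16% + 17.3502% + 12% = 57.5252%.
57.5252% exceeds the 25% threshold by 32.5252 percentage points.

32.5252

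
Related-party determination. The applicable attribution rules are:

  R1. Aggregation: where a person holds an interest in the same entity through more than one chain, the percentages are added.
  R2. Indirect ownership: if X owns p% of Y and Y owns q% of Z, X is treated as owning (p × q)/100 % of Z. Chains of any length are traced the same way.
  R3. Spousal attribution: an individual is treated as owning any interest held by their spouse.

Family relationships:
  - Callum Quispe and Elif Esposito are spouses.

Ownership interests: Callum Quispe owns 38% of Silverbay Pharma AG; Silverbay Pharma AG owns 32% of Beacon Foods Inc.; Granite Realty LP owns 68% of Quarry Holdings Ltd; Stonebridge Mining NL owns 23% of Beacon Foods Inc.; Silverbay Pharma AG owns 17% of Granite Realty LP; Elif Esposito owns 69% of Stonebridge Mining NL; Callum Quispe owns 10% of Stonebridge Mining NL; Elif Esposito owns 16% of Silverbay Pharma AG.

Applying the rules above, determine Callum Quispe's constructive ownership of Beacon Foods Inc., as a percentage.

By spousal attribution (R3), Callum Quispe is treated as also owning Elif Esposito's interest in Stonebridge Mining NL, giving 10% + 69% = 79%.
By spousal attribution (R3), Callum Quispe is treated as also owning Elif Esposito's interest in Silverbay Pharma AG, giving 38% + 16% = 54%.
Chain via Stonebridge Mining NL (R2): 79% × 23% = 18.17% of Beacon Foods Inc.
Chain via Silverbay Pharma AG (R2): 54% × 32% = 17.28% of Beacon Foods Inc.
Aggregating (R1): 18.17% + 17.28% = 35.45%.

35.45%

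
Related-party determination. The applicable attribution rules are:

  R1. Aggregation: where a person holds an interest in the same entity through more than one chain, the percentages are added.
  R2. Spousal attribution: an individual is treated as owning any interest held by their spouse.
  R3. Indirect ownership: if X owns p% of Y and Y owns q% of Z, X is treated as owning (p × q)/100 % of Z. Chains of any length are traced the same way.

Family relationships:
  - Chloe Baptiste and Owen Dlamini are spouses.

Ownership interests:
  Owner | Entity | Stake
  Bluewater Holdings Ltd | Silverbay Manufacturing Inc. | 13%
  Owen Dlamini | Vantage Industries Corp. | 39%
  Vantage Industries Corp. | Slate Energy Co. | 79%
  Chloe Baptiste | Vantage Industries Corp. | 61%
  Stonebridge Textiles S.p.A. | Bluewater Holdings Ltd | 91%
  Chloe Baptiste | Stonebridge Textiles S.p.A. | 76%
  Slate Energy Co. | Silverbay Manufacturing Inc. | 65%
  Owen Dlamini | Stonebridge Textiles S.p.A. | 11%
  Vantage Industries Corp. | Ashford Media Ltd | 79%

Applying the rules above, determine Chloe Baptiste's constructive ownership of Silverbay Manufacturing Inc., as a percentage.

61.6421%

By spousal attribution (R2), Chloe Baptiste is treated as also owning Owen Dlamini's interest in Stonebridge Textiles S.p.A, giving 76% + 11% = 87%.
By spousal attribution (R2), Chloe Baptiste is treated as also owning Owen Dlamini's interest in Vantage Industries Corp, giving 61% + 39% = 100%.
Chain via Stonebridge Textiles S.p.A. → Bluewater Holdings Ltd (R3): 87% × 91% × 13% = 10.2921% of Silverbay Manufacturing Inc.
Chain via Vantage Industries Corp. → Slate Energy Co. (R3): 100% × 79% × 65% = 51.35% of Silverbay Manufacturing Inc.
Aggregating (R1): 10.2921% + 51.35% = 61.6421%.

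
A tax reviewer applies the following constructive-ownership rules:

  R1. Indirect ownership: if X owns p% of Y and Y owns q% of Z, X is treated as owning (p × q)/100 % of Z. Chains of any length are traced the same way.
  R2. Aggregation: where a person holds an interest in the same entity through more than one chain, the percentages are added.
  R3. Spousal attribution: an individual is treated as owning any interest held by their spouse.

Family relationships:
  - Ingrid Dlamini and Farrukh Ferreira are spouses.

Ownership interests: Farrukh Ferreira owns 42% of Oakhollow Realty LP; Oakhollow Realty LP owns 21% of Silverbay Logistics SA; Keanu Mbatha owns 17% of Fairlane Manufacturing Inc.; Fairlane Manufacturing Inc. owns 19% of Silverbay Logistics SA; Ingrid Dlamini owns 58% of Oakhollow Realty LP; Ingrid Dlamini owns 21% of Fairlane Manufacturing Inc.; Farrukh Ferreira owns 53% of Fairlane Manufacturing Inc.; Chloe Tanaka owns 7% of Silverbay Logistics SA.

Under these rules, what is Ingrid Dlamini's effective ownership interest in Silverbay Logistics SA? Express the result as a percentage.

35.06%

By spousal attribution (R3), Ingrid Dlamini is treated as also owning Farrukh Ferreira's interest in Fairlane Manufacturing Inc, giving 21% + 53% = 74%.
By spousal attribution (R3), Ingrid Dlamini is treated as also owning Farrukh Ferreira's interest in Oakhollow Realty LP, giving 58% + 42% = 100%.
Chain via Fairlane Manufacturing Inc. (R1): 74% × 19% = 14.06% of Silverbay Logistics SA.
Chain via Oakhollow Realty LP (R1): 100% × 21% = 21% of Silverbay Logistics SA.
Aggregating (R2): 14.06% + 21% = 35.06%.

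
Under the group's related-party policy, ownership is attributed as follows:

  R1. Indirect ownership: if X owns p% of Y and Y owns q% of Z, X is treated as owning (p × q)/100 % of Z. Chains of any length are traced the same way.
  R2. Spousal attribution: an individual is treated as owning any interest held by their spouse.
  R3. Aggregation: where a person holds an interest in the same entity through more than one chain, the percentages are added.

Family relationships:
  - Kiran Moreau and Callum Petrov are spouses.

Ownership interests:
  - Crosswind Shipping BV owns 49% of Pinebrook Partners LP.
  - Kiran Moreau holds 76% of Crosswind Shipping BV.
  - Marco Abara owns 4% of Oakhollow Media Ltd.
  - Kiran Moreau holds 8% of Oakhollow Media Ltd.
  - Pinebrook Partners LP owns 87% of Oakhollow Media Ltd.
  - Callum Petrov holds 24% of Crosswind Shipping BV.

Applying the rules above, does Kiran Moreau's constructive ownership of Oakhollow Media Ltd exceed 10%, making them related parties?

By spousal attribution (R2), Kiran Moreau is treated as also owning Callum Petrov's interest in Crosswind Shipping BV, giving 76% + 24% = 100%.
Chain via Crosswind Shipping BV → Pinebrook Partners LP (R1): 100% × 49% × 87% = 42.63% of Oakhollow Media Ltd.
Direct interest in Oakhollow Media Ltd: 8%.
Aggregating (R3): 42.63% + 8% = 50.63%.
50.63% exceeds the 10% threshold, so Kiran is a related party to Oakhollow Media Ltd.

Yes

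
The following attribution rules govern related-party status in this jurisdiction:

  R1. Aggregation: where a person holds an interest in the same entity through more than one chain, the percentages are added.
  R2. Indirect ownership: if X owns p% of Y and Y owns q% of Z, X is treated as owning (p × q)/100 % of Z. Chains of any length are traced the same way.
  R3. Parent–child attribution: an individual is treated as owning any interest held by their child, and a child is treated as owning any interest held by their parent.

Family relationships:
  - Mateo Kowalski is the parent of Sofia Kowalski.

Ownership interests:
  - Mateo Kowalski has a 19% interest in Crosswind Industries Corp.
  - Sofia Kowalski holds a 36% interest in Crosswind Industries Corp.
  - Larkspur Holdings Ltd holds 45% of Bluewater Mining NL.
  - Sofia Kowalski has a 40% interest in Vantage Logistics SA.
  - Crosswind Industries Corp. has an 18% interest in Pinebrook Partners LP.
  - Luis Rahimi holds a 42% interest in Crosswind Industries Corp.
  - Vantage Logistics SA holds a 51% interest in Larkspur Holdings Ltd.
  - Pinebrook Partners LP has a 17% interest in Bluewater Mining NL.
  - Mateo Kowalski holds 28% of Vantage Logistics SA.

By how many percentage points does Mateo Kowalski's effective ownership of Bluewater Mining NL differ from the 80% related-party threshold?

By parent–child attribution (R3), Mateo Kowalski is treated as also owning Sofia Kowalski's interest in Vantage Logistics SA, giving 28% + 40% = 68%.
By parent–child attribution (R3), Mateo Kowalski is treated as also owning Sofia Kowalski's interest in Crosswind Industries Corp, giving 19% + 36% = 55%.
Chain via Vantage Logistics SA → Larkspur Holdings Ltd (R2): 68% × 51% × 45% = 15.606% of Bluewater Mining NL.
Chain via Crosswind Industries Corp. → Pinebrook Partners LP (R2): 55% × 18% × 17% = 1.683% of Bluewater Mining NL.
Aggregating (R1): 15.606% + 1.683% = 17.289%.
17.289% falls short of the 80% threshold by 62.711 percentage points.

62.711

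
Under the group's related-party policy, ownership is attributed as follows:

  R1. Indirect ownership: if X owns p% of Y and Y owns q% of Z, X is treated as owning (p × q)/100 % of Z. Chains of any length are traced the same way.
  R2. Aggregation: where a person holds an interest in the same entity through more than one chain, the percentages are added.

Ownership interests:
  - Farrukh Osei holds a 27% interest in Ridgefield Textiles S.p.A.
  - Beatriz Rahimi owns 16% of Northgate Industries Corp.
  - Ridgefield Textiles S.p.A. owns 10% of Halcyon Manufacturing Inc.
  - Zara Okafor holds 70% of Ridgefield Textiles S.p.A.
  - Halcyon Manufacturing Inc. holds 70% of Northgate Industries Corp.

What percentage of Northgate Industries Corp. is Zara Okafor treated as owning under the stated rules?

Chain via Ridgefield Textiles S.p.A. → Halcyon Manufacturing Inc. (R1): 70% × 10% × 70% = 4.9% of Northgate Industries Corp.

4.9%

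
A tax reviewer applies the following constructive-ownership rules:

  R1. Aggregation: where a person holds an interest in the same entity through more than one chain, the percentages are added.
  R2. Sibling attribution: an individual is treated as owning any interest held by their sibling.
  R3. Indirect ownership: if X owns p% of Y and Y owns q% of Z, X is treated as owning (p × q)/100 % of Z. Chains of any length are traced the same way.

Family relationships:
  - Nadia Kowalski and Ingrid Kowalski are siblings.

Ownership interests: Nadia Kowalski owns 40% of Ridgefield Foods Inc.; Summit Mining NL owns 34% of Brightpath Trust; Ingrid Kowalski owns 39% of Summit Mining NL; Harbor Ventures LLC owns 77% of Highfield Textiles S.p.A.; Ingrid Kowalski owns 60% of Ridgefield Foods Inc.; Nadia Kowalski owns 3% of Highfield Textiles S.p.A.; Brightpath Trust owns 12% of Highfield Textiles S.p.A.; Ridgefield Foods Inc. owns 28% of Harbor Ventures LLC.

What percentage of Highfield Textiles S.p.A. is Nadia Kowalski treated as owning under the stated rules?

By sibling attribution (R2), Nadia Kowalski is treated as also owning Ingrid Kowalski's interest in Ridgefield Foods Inc, giving 40% + 60% = 100%.
By sibling attribution (R2), Nadia Kowalski is treated as owning Ingrid Kowalski's 39% interest in Summit Mining NL.
Chain via Ridgefield Foods Inc. → Harbor Ventures LLC (R3): 100% × 28% × 77% = 21.56% of Highfield Textiles S.p.A.
Direct interest in Highfield Textiles S.p.A: 3%.
Chain via Summit Mining NL → Brightpath Trust (R3): 39% × 34% × 12% = 1.5912% of Highfield Textiles S.p.A.
Aggregating (R1): 21.56% + 3% + 1.5912% = 26.1512%.

26.1512%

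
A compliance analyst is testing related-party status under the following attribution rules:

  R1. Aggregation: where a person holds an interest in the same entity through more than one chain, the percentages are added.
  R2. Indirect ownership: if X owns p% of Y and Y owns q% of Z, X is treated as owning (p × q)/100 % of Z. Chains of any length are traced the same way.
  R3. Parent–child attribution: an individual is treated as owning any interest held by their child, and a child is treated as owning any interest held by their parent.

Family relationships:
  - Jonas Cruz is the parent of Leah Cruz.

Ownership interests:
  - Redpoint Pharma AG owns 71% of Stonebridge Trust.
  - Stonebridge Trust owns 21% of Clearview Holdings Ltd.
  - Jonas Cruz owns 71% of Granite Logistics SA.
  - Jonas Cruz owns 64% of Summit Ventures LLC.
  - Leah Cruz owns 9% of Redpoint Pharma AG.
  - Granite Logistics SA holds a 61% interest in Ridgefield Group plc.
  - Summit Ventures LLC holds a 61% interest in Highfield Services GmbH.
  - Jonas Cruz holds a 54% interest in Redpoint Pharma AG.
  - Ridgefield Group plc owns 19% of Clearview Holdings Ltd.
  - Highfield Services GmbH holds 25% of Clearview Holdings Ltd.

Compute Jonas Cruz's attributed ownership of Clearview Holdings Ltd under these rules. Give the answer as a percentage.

By parent–child attribution (R3), Jonas Cruz is treated as also owning Leah Cruz's interest in Redpoint Pharma AG, giving 54% + 9% = 63%.
Chain via Summit Ventures LLC → Highfield Services GmbH (R2): 64% × 61% × 25% = 9.76% of Clearview Holdings Ltd.
Chain via Redpoint Pharma AG → Stonebridge Trust (R2): 63% × 71% × 21% = 9.3933% of Clearview Holdings Ltd.
Chain via Granite Logistics SA → Ridgefield Group plc (R2): 71% × 61% × 19% = 8.2289% of Clearview Holdings Ltd.
Aggregating (R1): 9.76% + 9.3933% + 8.2289% = 27.3822%.

27.3822%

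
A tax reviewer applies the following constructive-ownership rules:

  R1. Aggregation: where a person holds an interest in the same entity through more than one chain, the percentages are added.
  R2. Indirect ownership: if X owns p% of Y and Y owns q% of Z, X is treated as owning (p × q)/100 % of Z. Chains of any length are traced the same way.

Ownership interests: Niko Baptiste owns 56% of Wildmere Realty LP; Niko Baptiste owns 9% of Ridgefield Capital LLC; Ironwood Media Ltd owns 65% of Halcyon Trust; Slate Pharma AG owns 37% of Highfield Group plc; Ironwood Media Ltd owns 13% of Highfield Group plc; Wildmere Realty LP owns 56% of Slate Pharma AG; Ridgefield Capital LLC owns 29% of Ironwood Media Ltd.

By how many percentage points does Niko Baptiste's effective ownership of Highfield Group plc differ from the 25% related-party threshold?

Chain via Ridgefield Capital LLC → Ironwood Media Ltd (R2): 9% × 29% × 13% = 0.3393% of Highfield Group plc.
Chain via Wildmere Realty LP → Slate Pharma AG (R2): 56% × 56% × 37% = 11.6032% of Highfield Group plc.
Aggregating (R1): 0.3393% + 11.6032% = 11.9425%.
11.9425% falls short of the 25% threshold by 13.0575 percentage points.

13.0575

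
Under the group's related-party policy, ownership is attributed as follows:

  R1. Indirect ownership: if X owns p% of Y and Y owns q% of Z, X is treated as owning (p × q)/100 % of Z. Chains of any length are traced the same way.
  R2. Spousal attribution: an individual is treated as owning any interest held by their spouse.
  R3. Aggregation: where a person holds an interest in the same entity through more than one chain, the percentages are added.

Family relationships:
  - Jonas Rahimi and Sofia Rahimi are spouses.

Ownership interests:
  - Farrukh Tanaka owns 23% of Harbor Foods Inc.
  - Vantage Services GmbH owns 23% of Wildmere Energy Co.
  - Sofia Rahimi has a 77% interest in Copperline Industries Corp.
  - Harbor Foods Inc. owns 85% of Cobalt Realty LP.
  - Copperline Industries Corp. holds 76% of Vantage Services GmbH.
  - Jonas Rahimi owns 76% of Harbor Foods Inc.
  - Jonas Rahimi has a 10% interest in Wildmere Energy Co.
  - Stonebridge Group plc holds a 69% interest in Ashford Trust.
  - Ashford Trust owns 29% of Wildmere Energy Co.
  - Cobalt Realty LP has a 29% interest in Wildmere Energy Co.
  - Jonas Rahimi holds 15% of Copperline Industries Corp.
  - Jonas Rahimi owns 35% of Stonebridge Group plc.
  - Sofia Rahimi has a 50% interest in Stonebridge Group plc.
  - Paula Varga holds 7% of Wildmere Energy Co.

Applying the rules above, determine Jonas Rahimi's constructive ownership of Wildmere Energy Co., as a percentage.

By spousal attribution (R2), Jonas Rahimi is treated as also owning Sofia Rahimi's interest in Copperline Industries Corp, giving 15% + 77% = 92%.
By spousal attribution (R2), Jonas Rahimi is treated as also owning Sofia Rahimi's interest in Stonebridge Group plc, giving 35% + 50% = 85%.
Chain via Copperline Industries Corp. → Vantage Services GmbH (R1): 92% × 76% × 23% = 16.0816% of Wildmere Energy Co.
Chain via Harbor Foods Inc. → Cobalt Realty LP (R1): 76% × 85% × 29% = 18.734% of Wildmere Energy Co.
Chain via Stonebridge Group plc → Ashford Trust (R1): 85% × 69% × 29% = 17.0085% of Wildmere Energy Co.
Direct interest in Wildmere Energy Co: 10%.
Aggregating (R3): 16.0816% + 18.734% + 17.0085% + 10% = 61.8241%.

61.8241%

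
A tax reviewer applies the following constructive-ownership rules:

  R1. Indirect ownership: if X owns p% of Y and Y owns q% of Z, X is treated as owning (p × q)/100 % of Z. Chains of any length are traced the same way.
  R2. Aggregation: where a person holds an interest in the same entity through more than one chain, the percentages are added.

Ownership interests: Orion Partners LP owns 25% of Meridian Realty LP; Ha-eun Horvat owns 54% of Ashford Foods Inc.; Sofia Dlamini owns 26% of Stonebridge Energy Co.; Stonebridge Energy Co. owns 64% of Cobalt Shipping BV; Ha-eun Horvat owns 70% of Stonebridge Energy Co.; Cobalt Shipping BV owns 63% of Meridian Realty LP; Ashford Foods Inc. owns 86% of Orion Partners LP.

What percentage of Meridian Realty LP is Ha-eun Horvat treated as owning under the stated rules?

39.834%

Chain via Ashford Foods Inc. → Orion Partners LP (R1): 54% × 86% × 25% = 11.61% of Meridian Realty LP.
Chain via Stonebridge Energy Co. → Cobalt Shipping BV (R1): 70% × 64% × 63% = 28.224% of Meridian Realty LP.
Aggregating (R2): 11.61% + 28.224% = 39.834%.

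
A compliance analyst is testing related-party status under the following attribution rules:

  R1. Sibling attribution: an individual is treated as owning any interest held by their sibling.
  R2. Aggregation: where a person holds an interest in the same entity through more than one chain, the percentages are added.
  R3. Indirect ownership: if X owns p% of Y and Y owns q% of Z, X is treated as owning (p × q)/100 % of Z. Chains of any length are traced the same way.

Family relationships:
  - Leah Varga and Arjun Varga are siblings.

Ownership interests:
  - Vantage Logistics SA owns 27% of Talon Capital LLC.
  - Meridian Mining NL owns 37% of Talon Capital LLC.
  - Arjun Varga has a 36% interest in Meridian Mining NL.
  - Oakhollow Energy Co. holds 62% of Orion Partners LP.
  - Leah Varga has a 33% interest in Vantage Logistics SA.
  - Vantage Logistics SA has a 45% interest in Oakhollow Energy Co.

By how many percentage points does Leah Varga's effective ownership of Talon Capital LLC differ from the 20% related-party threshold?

By sibling attribution (R1), Leah Varga is treated as owning Arjun Varga's 36% interest in Meridian Mining NL.
Chain via Vantage Logistics SA (R3): 33% × 27% = 8.91% of Talon Capital LLC.
Chain via Meridian Mining NL (R3): 36% × 37% = 13.32% of Talon Capital LLC.
Aggregating (R2): 8.91% + 13.32% = 22.23%.
22.23% exceeds the 20% threshold by 2.23 percentage points.

2.23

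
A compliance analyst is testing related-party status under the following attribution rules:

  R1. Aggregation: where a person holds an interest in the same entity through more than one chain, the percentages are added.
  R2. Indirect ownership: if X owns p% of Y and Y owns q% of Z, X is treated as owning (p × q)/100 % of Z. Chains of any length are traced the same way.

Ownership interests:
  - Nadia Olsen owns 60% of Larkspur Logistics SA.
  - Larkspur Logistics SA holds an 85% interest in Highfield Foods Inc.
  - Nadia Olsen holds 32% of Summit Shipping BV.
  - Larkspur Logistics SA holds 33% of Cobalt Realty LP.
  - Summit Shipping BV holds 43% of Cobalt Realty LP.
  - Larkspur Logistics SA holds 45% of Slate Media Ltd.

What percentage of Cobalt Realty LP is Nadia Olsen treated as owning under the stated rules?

33.56%

Chain via Larkspur Logistics SA (R2): 60% × 33% = 19.8% of Cobalt Realty LP.
Chain via Summit Shipping BV (R2): 32% × 43% = 13.76% of Cobalt Realty LP.
Aggregating (R1): 19.8% + 13.76% = 33.56%.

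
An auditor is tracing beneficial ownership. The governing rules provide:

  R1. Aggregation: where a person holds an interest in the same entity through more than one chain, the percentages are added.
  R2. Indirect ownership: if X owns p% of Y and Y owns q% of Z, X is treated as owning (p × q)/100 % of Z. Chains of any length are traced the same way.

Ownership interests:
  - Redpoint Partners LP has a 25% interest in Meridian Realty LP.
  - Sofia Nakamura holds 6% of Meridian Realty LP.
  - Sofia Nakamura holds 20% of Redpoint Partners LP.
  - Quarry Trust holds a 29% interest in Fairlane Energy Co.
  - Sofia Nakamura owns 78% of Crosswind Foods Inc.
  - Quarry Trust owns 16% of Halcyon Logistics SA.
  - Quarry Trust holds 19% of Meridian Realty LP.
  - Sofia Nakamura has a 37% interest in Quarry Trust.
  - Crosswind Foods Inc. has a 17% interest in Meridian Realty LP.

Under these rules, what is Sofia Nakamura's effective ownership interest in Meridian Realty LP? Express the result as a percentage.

Chain via Redpoint Partners LP (R2): 20% × 25% = 5% of Meridian Realty LP.
Chain via Quarry Trust (R2): 37% × 19% = 7.03% of Meridian Realty LP.
Chain via Crosswind Foods Inc. (R2): 78% × 17% = 13.26% of Meridian Realty LP.
Direct interest in Meridian Realty LP: 6%.
Aggregating (R1): 5% + 7.03% + 13.26% + 6% = 31.29%.

31.29%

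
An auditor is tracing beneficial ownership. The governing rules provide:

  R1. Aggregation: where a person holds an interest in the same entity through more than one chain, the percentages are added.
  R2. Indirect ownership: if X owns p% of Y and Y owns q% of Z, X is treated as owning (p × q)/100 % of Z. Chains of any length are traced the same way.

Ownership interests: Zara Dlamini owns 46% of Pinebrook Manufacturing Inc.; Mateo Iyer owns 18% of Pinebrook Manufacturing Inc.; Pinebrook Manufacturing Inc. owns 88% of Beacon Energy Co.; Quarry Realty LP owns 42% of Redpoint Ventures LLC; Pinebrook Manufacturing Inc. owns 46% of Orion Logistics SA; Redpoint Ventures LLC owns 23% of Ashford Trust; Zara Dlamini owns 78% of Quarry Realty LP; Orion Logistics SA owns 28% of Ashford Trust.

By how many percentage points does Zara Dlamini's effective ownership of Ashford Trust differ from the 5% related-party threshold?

8.4596

Chain via Pinebrook Manufacturing Inc. → Orion Logistics SA (R2): 46% × 46% × 28% = 5.9248% of Ashford Trust.
Chain via Quarry Realty LP → Redpoint Ventures LLC (R2): 78% × 42% × 23% = 7.5348% of Ashford Trust.
Aggregating (R1): 5.9248% + 7.5348% = 13.4596%.
13.4596% exceeds the 5% threshold by 8.4596 percentage points.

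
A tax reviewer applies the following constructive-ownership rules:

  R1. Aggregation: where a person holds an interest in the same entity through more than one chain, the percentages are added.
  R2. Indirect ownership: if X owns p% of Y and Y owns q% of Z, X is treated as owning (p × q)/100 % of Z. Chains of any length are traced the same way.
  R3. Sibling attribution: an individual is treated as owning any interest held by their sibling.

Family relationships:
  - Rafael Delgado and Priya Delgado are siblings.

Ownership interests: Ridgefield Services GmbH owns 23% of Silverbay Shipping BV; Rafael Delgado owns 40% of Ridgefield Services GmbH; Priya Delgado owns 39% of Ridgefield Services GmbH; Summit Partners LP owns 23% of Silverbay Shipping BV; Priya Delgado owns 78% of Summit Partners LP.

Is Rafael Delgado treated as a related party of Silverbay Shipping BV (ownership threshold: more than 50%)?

By sibling attribution (R3), Rafael Delgado is treated as also owning Priya Delgado's interest in Ridgefield Services GmbH, giving 40% + 39% = 79%.
By sibling attribution (R3), Rafael Delgado is treated as owning Priya Delgado's 78% interest in Summit Partners LP.
Chain via Ridgefield Services GmbH (R2): 79% × 23% = 18.17% of Silverbay Shipping BV.
Chain via Summit Partners LP (R2): 78% × 23% = 17.94% of Silverbay Shipping BV.
Aggregating (R1): 18.17% + 17.94% = 36.11%.
36.11% does not exceed the 50% threshold, so Rafael is not a related party to Silverbay Shipping BV.

No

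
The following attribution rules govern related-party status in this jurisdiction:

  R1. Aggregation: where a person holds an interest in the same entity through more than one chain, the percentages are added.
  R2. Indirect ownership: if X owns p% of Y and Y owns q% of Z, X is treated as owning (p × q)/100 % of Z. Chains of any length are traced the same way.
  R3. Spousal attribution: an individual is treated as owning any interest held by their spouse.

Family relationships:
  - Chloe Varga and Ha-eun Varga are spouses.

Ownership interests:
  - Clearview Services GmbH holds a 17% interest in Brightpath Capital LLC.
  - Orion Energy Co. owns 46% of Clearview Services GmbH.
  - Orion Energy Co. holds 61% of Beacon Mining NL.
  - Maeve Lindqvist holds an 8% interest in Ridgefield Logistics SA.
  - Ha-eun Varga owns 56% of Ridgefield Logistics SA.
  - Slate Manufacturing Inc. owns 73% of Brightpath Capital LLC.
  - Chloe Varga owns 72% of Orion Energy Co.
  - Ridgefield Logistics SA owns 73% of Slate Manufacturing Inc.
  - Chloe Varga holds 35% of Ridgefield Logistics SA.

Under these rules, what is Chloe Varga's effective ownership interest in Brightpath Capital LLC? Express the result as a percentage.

54.1243%

By spousal attribution (R3), Chloe Varga is treated as also owning Ha-eun Varga's interest in Ridgefield Logistics SA, giving 35% + 56% = 91%.
Chain via Ridgefield Logistics SA → Slate Manufacturing Inc. (R2): 91% × 73% × 73% = 48.4939% of Brightpath Capital LLC.
Chain via Orion Energy Co. → Clearview Services GmbH (R2): 72% × 46% × 17% = 5.6304% of Brightpath Capital LLC.
Aggregating (R1): 48.4939% + 5.6304% = 54.1243%.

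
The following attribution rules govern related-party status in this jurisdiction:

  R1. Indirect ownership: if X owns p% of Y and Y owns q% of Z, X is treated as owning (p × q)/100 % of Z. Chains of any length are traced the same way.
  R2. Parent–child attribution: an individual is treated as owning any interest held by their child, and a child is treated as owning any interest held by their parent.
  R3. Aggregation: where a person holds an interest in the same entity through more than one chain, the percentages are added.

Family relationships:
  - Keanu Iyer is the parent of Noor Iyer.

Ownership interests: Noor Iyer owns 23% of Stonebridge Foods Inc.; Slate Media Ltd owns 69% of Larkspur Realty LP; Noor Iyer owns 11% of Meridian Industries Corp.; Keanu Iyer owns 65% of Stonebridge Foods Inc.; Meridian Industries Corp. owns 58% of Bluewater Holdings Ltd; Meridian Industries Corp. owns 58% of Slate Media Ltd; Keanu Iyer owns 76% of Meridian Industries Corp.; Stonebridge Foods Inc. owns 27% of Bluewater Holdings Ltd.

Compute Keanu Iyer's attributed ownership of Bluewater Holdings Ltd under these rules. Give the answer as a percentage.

By parent–child attribution (R2), Keanu Iyer is treated as also owning Noor Iyer's interest in Stonebridge Foods Inc, giving 65% + 23% = 88%.
By parent–child attribution (R2), Keanu Iyer is treated as also owning Noor Iyer's interest in Meridian Industries Corp, giving 76% + 11% = 87%.
Chain via Stonebridge Foods Inc. (R1): 88% × 27% = 23.76% of Bluewater Holdings Ltd.
Chain via Meridian Industries Corp. (R1): 87% × 58% = 50.46% of Bluewater Holdings Ltd.
Aggregating (R3): 23.76% + 50.46% = 74.22%.

74.22%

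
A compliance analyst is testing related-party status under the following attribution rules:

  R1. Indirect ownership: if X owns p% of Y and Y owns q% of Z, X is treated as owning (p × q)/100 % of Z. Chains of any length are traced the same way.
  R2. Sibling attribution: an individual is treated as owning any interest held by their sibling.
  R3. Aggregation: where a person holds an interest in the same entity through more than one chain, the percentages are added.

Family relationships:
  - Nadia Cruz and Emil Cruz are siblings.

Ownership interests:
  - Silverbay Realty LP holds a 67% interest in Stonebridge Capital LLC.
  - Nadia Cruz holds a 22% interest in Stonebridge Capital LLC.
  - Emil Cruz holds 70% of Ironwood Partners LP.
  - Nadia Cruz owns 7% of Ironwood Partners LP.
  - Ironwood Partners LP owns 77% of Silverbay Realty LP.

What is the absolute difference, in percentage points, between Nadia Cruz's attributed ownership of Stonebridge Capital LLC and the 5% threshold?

By sibling attribution (R2), Nadia Cruz is treated as also owning Emil Cruz's interest in Ironwood Partners LP, giving 7% + 70% = 77%.
Chain via Ironwood Partners LP → Silverbay Realty LP (R1): 77% × 77% × 67% = 39.7243% of Stonebridge Capital LLC.
Direct interest in Stonebridge Capital LLC: 22%.
Aggregating (R3): 39.7243% + 22% = 61.7243%.
61.7243% exceeds the 5% threshold by 56.7243 percentage points.

56.7243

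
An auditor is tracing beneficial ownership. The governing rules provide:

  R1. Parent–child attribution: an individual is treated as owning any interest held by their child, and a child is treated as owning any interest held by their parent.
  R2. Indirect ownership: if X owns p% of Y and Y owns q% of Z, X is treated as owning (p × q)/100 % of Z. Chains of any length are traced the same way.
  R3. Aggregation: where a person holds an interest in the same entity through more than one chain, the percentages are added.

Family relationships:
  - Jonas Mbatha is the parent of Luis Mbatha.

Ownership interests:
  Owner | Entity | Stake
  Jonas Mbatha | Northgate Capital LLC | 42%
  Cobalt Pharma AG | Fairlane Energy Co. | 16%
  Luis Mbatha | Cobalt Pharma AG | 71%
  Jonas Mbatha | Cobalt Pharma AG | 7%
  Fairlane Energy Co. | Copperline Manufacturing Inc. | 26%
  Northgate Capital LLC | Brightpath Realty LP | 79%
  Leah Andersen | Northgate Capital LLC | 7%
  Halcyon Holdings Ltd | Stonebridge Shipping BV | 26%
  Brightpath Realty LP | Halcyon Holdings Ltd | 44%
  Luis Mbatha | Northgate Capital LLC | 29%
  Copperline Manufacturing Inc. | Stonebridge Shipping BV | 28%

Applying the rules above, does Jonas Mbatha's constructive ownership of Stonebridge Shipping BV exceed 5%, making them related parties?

By parent–child attribution (R1), Jonas Mbatha is treated as also owning Luis Mbatha's interest in Northgate Capital LLC, giving 42% + 29% = 71%.
By parent–child attribution (R1), Jonas Mbatha is treated as also owning Luis Mbatha's interest in Cobalt Pharma AG, giving 7% + 71% = 78%.
Chain via Northgate Capital LLC → Brightpath Realty LP → Halcyon Holdings Ltd (R2): 71% × 79% × 44% × 26% = 6.416696% of Stonebridge Shipping BV.
Chain via Cobalt Pharma AG → Fairlane Energy Co. → Copperline Manufacturing Inc. (R2): 78% × 16% × 26% × 28% = 0.908544% of Stonebridge Shipping BV.
Aggregating (R3): 6.416696% + 0.908544% = 7.32524%.
7.32524% exceeds the 5% threshold, so Jonas is a related party to Stonebridge Shipping BV.

Yes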